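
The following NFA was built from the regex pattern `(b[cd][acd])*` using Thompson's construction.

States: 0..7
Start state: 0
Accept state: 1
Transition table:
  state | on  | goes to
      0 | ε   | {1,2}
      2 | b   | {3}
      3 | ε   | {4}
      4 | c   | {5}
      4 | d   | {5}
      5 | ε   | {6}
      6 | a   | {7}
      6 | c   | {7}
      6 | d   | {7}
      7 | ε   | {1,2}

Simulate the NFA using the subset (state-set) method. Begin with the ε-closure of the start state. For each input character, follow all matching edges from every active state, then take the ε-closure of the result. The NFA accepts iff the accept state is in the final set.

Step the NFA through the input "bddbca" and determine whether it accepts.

Answer: ACCEPT

Trace:
start: ε-closure({0}) = {0,1,2}
'b' @ 1: {3,4}
'd' @ 2: {5,6}
'd' @ 3: {1,2,7}  ✓accept
'b' @ 4: {3,4}
'c' @ 5: {5,6}
'a' @ 6: {1,2,7}  ✓accept
end set {1,2,7} — state 1 in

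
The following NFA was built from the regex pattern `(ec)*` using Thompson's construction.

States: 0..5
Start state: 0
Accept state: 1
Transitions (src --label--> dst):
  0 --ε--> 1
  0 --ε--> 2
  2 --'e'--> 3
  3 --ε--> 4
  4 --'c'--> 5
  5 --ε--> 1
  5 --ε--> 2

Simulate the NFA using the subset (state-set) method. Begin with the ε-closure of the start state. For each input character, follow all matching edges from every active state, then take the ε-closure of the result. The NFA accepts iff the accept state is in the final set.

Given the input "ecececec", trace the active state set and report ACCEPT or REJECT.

Answer: ACCEPT

Steps:
start: ε-closure({0}) = {0,1,2}
'e' @ 1: {3,4}
'c' @ 2: {1,2,5}  ✓accept
'e' @ 3: {3,4}
'c' @ 4: {1,2,5}  ✓accept
'e' @ 5: {3,4}
'c' @ 6: {1,2,5}  ✓accept
'e' @ 7: {3,4}
'c' @ 8: {1,2,5}  ✓accept
end set {1,2,5} — state 1 in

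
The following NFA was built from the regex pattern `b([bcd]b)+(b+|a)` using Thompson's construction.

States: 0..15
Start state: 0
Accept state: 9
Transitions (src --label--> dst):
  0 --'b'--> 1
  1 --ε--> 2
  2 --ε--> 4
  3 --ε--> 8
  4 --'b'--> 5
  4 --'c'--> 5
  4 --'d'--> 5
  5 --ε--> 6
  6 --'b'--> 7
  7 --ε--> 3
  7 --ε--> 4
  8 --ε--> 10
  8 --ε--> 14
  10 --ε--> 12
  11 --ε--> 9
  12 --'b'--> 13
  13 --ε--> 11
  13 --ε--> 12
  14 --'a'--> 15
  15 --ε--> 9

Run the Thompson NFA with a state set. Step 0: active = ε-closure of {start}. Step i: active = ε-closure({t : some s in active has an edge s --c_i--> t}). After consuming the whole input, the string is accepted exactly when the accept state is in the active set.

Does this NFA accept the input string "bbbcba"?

initial (ε-close {0}): {0}
'b' @ 1: {1,2,4}
'b' @ 2: {5,6}
'b' @ 3: {3,4,7,8,10,12,14}
'c' @ 4: {5,6}
'b' @ 5: {3,4,7,8,10,12,14}
'a' @ 6: {9,15}  (accept∈set)
final: {9,15}; accept 9 in set

Answer: ACCEPT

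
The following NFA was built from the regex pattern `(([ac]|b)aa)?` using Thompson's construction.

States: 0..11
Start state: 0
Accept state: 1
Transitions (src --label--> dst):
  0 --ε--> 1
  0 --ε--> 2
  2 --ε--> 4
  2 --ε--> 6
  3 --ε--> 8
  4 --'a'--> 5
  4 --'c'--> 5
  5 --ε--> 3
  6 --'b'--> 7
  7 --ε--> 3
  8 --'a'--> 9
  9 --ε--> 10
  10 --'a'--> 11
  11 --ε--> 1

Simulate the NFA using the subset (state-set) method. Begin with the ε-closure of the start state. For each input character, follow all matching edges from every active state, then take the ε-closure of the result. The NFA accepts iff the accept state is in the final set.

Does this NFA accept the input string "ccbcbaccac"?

start: ε-closure({0}) = {0,1,2,4,6}
'c' @ 1: {3,5,8}
'c' @ 2: {}  — dead — no transitions
rest 'bcbaccac' ignored (set empty)
after full input: {}  (accept=1 not in)

Answer: REJECT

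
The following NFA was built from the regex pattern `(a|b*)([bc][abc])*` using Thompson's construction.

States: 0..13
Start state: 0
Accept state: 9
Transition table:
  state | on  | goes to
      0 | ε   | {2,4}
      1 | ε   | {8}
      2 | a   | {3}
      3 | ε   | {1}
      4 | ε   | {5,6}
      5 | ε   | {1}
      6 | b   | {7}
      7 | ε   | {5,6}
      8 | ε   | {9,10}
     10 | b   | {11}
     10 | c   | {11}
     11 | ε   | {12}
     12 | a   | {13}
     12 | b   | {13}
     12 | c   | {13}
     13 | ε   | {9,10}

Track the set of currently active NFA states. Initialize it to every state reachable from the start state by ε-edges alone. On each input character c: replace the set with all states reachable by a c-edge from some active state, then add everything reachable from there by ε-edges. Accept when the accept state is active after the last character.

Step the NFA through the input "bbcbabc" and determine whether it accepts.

Answer: ACCEPT

Derivation:
initial (ε-close {0}): {0,1,2,4,5,6,8,9,10}
'b' @ 1: {1,5,6,7,8,9,10,11,12}  (accept∈set)
'b' @ 2: {1,5,6,7,8,9,10,11,12,13}  (accept∈set)
'c' @ 3: {9,10,11,12,13}  (accept∈set)
'b' @ 4: {9,10,11,12,13}  (accept∈set)
'a' @ 5: {9,10,13}  (accept∈set)
'b' @ 6: {11,12}
'c' @ 7: {9,10,13}  (accept∈set)
final: {9,10,13}; accept 9 in set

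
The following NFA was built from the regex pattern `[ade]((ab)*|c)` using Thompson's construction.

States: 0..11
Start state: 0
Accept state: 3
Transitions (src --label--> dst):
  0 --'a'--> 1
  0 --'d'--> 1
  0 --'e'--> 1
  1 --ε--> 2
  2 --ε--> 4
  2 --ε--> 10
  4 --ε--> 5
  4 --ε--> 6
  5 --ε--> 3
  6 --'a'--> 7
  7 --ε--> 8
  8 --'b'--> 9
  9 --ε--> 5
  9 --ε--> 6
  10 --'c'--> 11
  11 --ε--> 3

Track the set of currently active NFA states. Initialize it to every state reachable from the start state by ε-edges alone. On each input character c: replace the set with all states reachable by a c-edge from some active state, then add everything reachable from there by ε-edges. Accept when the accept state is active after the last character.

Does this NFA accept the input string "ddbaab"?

start: ε-closure({0}) = {0}
'd' @ 1: {1,2,3,4,5,6,10}  ✓accept
'd' @ 2: {}  — no active states
rest 'baab' ignored (set empty)
after full input: {}  (accept=3 not in)

Answer: REJECT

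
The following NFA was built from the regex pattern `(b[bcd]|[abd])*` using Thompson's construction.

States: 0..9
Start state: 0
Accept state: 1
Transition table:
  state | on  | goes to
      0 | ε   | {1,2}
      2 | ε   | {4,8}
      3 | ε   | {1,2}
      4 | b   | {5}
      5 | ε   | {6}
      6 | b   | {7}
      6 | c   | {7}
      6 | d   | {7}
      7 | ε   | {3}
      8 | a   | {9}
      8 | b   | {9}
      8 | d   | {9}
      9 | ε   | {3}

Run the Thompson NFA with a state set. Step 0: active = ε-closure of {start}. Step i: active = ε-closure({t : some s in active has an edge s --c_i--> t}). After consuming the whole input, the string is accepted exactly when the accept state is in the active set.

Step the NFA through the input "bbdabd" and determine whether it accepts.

start: ε-closure({0}) = {0,1,2,4,8}
'b' @ 1: {1,2,3,4,5,6,8,9}  ✓accept
'b' @ 2: {1,2,3,4,5,6,7,8,9}  ✓accept
'd' @ 3: {1,2,3,4,7,8,9}  ✓accept
'a' @ 4: {1,2,3,4,8,9}  ✓accept
'b' @ 5: {1,2,3,4,5,6,8,9}  ✓accept
'd' @ 6: {1,2,3,4,7,8,9}  ✓accept
final: {1,2,3,4,7,8,9}; accept 1 in set

Answer: ACCEPT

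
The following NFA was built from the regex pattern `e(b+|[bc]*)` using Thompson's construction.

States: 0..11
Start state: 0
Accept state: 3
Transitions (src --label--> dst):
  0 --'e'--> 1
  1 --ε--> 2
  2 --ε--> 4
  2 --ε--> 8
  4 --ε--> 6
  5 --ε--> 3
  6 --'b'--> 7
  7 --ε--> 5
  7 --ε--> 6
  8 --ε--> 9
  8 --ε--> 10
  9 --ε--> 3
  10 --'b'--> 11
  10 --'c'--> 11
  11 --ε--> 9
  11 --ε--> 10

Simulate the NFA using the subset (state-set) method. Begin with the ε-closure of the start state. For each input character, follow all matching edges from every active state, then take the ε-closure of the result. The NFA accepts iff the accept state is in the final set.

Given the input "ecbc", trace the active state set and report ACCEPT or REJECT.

Answer: ACCEPT

Steps:
start: ε-closure({0}) = {0}
'e' @ 1: {1,2,3,4,6,8,9,10}  (accept∈set)
'c' @ 2: {3,9,10,11}  (accept∈set)
'b' @ 3: {3,9,10,11}  (accept∈set)
'c' @ 4: {3,9,10,11}  (accept∈set)
final: {3,9,10,11}; accept 3 in set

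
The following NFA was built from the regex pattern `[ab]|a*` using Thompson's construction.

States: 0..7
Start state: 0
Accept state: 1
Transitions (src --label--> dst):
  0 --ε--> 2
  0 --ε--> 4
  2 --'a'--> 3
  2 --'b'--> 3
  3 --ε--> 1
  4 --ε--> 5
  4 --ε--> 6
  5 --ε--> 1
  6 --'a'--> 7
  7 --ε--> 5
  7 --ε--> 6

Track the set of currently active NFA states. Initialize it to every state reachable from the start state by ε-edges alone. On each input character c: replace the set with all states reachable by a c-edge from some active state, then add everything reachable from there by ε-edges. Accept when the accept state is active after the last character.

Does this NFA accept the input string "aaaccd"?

start: ε-closure({0}) = {0,1,2,4,5,6}
'a' @ 1: {1,3,5,6,7}  [accepting]
'a' @ 2: {1,5,6,7}  [accepting]
'a' @ 3: {1,5,6,7}  [accepting]
'c' @ 4: {}  — dead — no transitions
rest 'cd' ignored (set empty)
end set {} — state 1 not in

Answer: REJECT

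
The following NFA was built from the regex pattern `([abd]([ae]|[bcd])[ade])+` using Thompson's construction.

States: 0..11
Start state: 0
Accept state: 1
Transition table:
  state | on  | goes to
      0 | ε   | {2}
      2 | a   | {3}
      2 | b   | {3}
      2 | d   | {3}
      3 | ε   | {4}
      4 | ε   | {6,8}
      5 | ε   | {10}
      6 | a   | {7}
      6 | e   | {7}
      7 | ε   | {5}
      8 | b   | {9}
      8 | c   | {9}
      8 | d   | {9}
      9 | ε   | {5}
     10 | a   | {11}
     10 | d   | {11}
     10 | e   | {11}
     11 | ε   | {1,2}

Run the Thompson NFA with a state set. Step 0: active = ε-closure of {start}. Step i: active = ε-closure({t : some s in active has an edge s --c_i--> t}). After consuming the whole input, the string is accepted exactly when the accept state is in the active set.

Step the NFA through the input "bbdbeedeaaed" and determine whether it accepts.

Answer: ACCEPT

Derivation:
initial (ε-close {0}): {0,2}
'b' @ 1: {3,4,6,8}
'b' @ 2: {5,9,10}
'd' @ 3: {1,2,11}  ✓accept
'b' @ 4: {3,4,6,8}
'e' @ 5: {5,7,10}
'e' @ 6: {1,2,11}  ✓accept
'd' @ 7: {3,4,6,8}
'e' @ 8: {5,7,10}
'a' @ 9: {1,2,11}  ✓accept
'a' @ 10: {3,4,6,8}
'e' @ 11: {5,7,10}
'd' @ 12: {1,2,11}  ✓accept
after full input: {1,2,11}  (accept=1 in)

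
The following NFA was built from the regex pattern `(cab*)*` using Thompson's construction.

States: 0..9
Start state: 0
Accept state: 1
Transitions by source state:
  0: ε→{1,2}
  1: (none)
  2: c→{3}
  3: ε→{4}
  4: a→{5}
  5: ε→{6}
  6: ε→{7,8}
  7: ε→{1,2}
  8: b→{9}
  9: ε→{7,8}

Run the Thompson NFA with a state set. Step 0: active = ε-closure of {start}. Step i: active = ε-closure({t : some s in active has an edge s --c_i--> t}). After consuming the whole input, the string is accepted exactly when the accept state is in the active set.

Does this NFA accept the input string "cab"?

Answer: ACCEPT

Derivation:
S₀ = ε-closure({0}) = {0,1,2}
'c' @ 1: {3,4}
'a' @ 2: {1,2,5,6,7,8}  ✓accept
'b' @ 3: {1,2,7,8,9}  ✓accept
final: {1,2,7,8,9}; accept 1 in set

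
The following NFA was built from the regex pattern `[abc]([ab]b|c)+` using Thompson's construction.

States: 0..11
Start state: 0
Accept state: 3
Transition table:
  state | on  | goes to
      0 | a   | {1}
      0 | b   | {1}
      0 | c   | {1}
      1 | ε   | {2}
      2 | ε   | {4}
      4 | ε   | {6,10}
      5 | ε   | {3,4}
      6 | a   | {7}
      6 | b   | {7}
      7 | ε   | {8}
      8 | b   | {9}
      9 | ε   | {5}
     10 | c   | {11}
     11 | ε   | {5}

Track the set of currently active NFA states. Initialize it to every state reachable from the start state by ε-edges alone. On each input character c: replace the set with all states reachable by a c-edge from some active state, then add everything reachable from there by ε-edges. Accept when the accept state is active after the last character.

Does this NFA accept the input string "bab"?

S₀ = ε-closure({0}) = {0}
'b' @ 1: {1,2,4,6,10}
'a' @ 2: {7,8}
'b' @ 3: {3,4,5,6,9,10}  (accept∈set)
end set {3,4,5,6,9,10} — state 3 in

Answer: ACCEPT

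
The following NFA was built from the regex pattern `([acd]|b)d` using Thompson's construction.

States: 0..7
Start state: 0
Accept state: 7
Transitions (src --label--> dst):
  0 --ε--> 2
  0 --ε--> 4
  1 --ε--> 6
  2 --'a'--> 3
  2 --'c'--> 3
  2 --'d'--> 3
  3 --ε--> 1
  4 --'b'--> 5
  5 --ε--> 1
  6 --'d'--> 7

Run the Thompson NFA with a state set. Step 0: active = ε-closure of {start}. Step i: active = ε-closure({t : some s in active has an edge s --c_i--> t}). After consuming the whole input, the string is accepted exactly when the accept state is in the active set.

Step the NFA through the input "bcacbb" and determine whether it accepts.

Answer: REJECT

Steps:
initial (ε-close {0}): {0,2,4}
'b' @ 1: {1,5,6}
'c' @ 2: {}  — no active states
rest 'acbb' ignored (set empty)
after full input: {}  (accept=7 not in)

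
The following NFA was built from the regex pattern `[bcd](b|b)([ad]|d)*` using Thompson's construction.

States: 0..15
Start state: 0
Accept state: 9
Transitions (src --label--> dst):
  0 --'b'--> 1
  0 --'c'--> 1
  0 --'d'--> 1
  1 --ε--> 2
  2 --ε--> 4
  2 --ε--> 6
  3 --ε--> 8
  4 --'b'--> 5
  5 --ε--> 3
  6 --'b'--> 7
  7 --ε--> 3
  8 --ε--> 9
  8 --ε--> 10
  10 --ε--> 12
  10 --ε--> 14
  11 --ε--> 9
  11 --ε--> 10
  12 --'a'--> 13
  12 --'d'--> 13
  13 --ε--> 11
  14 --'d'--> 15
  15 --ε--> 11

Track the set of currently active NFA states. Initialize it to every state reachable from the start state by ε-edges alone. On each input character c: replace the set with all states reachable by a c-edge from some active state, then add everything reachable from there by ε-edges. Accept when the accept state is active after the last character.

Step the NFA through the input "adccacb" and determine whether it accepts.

start: ε-closure({0}) = {0}
'a' @ 1: {}  — dead — no transitions
rest 'dccacb' ignored (set empty)
after full input: {}  (accept=9 not in)

Answer: REJECT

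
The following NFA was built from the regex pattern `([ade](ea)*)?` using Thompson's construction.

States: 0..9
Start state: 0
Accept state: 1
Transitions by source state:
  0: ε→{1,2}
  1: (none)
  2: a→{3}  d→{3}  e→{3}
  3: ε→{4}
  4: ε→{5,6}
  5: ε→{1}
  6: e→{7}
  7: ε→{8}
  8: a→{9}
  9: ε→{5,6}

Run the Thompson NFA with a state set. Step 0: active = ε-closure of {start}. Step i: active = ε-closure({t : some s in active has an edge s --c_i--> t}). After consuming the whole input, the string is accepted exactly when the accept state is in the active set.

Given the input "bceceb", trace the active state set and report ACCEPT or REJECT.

Answer: REJECT

Trace:
initial (ε-close {0}): {0,1,2}
'b' @ 1: {}  — no active states
rest 'ceceb' ignored (set empty)
end set {} — state 1 not in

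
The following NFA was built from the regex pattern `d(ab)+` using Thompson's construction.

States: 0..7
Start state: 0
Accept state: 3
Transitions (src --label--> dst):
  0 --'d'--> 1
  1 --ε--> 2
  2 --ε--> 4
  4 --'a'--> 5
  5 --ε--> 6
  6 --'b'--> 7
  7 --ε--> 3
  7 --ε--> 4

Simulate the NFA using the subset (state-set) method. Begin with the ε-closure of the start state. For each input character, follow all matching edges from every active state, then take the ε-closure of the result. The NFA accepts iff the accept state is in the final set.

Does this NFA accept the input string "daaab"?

Answer: REJECT

Derivation:
initial (ε-close {0}): {0}
'd' @ 1: {1,2,4}
'a' @ 2: {5,6}
'a' @ 3: {}  — dead — no transitions
rest 'ab' ignored (set empty)
final: {}; accept 3 not in set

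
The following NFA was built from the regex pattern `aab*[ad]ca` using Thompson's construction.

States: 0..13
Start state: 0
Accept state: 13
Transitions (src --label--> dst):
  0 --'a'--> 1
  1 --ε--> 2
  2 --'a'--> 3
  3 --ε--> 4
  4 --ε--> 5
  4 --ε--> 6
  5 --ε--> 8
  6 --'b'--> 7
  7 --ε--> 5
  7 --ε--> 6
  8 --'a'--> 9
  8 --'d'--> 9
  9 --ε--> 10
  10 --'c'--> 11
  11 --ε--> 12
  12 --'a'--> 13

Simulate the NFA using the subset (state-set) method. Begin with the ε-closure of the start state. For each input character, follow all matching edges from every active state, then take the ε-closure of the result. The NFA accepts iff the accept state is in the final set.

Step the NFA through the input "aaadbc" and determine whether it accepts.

start: ε-closure({0}) = {0}
'a' @ 1: {1,2}
'a' @ 2: {3,4,5,6,8}
'a' @ 3: {9,10}
'd' @ 4: {}  — no active states
rest 'bc' ignored (set empty)
after full input: {}  (accept=13 not in)

Answer: REJECT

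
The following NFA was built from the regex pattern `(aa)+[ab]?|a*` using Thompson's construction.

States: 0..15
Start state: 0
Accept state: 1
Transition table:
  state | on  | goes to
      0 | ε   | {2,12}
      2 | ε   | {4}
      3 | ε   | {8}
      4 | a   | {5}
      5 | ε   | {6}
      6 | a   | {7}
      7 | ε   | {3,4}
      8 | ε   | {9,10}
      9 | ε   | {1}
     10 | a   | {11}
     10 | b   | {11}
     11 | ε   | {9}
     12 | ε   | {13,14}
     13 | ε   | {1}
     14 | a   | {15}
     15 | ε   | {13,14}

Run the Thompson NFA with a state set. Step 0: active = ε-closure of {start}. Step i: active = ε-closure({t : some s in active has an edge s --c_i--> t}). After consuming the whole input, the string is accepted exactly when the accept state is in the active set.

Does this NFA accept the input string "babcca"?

Answer: REJECT

Steps:
S₀ = ε-closure({0}) = {0,1,2,4,12,13,14}
'b' @ 1: {}  — dead — no transitions
rest 'abcca' ignored (set empty)
final: {}; accept 1 not in set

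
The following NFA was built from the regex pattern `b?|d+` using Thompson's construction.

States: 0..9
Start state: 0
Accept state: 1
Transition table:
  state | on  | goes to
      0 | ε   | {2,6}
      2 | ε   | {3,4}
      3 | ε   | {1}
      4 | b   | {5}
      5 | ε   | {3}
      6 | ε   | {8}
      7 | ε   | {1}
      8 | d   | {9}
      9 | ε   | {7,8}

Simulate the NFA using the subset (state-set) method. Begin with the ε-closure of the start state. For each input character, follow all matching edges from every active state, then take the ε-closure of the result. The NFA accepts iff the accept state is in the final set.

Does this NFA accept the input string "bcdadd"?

Answer: REJECT

Derivation:
S₀ = ε-closure({0}) = {0,1,2,3,4,6,8}
'b' @ 1: {1,3,5}  ✓accept
'c' @ 2: {}  — state set empty
rest 'dadd' ignored (set empty)
after full input: {}  (accept=1 not in)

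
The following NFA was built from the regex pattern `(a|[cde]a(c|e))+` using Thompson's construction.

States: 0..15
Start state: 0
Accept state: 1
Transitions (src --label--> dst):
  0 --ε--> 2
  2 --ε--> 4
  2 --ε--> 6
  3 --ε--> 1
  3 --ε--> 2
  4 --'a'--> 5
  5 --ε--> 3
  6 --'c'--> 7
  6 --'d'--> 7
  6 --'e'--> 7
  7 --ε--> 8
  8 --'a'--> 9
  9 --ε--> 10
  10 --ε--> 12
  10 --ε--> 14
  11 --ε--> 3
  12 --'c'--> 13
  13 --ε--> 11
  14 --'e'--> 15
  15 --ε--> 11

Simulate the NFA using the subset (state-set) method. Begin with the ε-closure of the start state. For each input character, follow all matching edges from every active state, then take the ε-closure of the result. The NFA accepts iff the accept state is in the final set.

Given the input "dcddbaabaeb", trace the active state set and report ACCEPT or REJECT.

initial (ε-close {0}): {0,2,4,6}
'd' @ 1: {7,8}
'c' @ 2: {}  — dead — no transitions
rest 'ddbaabaeb' ignored (set empty)
end set {} — state 1 not in

Answer: REJECT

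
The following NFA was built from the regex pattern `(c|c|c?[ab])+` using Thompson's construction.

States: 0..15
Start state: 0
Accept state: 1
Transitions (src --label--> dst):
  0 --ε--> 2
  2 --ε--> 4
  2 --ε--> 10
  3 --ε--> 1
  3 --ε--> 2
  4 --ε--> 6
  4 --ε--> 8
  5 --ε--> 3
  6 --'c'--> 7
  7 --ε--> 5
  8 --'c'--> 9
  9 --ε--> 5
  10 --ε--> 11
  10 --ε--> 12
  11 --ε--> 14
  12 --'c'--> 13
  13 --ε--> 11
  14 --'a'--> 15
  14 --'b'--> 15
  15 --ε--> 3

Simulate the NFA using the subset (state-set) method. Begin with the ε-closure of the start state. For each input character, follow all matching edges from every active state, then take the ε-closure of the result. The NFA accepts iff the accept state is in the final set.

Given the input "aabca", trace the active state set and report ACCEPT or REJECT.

S₀ = ε-closure({0}) = {0,2,4,6,8,10,11,12,14}
'a' @ 1: {1,2,3,4,6,8,10,11,12,14,15}  [accepting]
'a' @ 2: {1,2,3,4,6,8,10,11,12,14,15}  [accepting]
'b' @ 3: {1,2,3,4,6,8,10,11,12,14,15}  [accepting]
'c' @ 4: {1,2,3,4,5,6,7,8,9,10,11,12,13,14}  [accepting]
'a' @ 5: {1,2,3,4,6,8,10,11,12,14,15}  [accepting]
final: {1,2,3,4,6,8,10,11,12,14,15}; accept 1 in set

Answer: ACCEPT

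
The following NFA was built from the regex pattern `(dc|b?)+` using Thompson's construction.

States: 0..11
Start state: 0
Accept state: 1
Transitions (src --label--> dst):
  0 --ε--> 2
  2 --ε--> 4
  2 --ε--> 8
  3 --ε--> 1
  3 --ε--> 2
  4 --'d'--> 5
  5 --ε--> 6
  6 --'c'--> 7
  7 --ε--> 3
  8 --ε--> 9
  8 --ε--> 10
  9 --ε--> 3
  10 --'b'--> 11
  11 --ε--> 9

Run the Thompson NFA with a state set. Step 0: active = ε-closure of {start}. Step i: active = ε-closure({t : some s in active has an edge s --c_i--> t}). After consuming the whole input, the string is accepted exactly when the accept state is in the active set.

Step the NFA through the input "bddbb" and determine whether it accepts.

S₀ = ε-closure({0}) = {0,1,2,3,4,8,9,10}
'b' @ 1: {1,2,3,4,8,9,10,11}  (accept∈set)
'd' @ 2: {5,6}
'd' @ 3: {}  — dead — no transitions
rest 'bb' ignored (set empty)
final: {}; accept 1 not in set

Answer: REJECT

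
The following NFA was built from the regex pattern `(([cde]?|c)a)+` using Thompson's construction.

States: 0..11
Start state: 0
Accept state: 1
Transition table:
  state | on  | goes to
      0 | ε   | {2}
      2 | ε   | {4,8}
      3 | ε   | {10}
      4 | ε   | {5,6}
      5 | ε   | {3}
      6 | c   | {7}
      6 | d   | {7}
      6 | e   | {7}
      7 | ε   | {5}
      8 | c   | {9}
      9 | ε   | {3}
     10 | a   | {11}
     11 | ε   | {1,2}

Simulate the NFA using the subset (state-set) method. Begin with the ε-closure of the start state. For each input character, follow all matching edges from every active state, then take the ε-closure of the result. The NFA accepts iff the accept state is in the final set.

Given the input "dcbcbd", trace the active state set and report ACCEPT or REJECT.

Answer: REJECT

Steps:
S₀ = ε-closure({0}) = {0,2,3,4,5,6,8,10}
'd' @ 1: {3,5,7,10}
'c' @ 2: {}  — no active states
rest 'bcbd' ignored (set empty)
end set {} — state 1 not in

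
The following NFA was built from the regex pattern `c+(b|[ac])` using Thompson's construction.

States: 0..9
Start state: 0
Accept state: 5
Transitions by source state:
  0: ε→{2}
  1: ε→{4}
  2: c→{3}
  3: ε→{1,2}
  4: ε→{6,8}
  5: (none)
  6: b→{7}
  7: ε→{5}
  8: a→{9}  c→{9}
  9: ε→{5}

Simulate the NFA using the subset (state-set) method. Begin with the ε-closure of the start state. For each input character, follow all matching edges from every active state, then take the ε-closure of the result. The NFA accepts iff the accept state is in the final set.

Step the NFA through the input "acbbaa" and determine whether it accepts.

initial (ε-close {0}): {0,2}
'a' @ 1: {}  — dead — no transitions
rest 'cbbaa' ignored (set empty)
end set {} — state 5 not in

Answer: REJECT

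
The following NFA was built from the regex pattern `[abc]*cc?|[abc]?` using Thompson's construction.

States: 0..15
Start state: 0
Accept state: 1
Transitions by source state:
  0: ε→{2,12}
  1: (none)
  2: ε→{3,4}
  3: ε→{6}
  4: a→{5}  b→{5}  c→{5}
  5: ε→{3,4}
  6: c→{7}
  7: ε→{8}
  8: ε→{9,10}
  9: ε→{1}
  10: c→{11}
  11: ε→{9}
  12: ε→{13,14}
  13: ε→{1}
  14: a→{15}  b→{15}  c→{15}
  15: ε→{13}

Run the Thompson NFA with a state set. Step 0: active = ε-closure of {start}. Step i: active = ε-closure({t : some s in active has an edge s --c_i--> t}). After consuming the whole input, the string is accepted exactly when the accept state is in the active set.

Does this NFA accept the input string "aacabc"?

start: ε-closure({0}) = {0,1,2,3,4,6,12,13,14}
'a' @ 1: {1,3,4,5,6,13,15}  (accept∈set)
'a' @ 2: {3,4,5,6}
'c' @ 3: {1,3,4,5,6,7,8,9,10}  (accept∈set)
'a' @ 4: {3,4,5,6}
'b' @ 5: {3,4,5,6}
'c' @ 6: {1,3,4,5,6,7,8,9,10}  (accept∈set)
after full input: {1,3,4,5,6,7,8,9,10}  (accept=1 in)

Answer: ACCEPT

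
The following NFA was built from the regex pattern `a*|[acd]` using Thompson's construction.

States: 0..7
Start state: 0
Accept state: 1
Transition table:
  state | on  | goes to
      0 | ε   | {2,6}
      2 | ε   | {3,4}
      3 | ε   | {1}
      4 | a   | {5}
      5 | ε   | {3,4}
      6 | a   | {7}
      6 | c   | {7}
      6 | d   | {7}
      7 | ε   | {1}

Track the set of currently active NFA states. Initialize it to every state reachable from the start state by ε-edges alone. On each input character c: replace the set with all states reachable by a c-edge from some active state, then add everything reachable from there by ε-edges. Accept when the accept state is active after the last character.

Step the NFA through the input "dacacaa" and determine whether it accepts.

Answer: REJECT

Steps:
initial (ε-close {0}): {0,1,2,3,4,6}
'd' @ 1: {1,7}  [accepting]
'a' @ 2: {}  — dead — no transitions
rest 'cacaa' ignored (set empty)
end set {} — state 1 not in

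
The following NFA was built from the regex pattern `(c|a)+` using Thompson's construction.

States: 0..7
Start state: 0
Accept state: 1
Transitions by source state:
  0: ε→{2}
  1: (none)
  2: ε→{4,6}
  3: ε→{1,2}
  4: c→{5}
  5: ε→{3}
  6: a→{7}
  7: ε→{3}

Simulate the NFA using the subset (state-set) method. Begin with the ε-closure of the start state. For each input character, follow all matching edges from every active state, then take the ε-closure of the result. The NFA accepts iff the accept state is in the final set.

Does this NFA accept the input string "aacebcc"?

Answer: REJECT

Derivation:
S₀ = ε-closure({0}) = {0,2,4,6}
'a' @ 1: {1,2,3,4,6,7}  ✓accept
'a' @ 2: {1,2,3,4,6,7}  ✓accept
'c' @ 3: {1,2,3,4,5,6}  ✓accept
'e' @ 4: {}  — no active states
rest 'bcc' ignored (set empty)
end set {} — state 1 not in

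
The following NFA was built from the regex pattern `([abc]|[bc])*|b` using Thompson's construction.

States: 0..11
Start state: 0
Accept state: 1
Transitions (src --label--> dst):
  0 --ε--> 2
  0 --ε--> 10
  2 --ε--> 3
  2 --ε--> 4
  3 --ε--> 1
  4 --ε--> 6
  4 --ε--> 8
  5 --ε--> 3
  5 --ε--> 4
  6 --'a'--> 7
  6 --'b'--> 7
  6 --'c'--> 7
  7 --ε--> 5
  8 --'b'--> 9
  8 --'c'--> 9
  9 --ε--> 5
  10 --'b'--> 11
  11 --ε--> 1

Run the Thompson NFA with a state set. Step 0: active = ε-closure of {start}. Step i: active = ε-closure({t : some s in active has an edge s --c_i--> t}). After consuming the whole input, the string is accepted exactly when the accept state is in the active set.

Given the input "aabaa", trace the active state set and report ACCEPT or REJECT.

Answer: ACCEPT

Steps:
initial (ε-close {0}): {0,1,2,3,4,6,8,10}
'a' @ 1: {1,3,4,5,6,7,8}  [accepting]
'a' @ 2: {1,3,4,5,6,7,8}  [accepting]
'b' @ 3: {1,3,4,5,6,7,8,9}  [accepting]
'a' @ 4: {1,3,4,5,6,7,8}  [accepting]
'a' @ 5: {1,3,4,5,6,7,8}  [accepting]
after full input: {1,3,4,5,6,7,8}  (accept=1 in)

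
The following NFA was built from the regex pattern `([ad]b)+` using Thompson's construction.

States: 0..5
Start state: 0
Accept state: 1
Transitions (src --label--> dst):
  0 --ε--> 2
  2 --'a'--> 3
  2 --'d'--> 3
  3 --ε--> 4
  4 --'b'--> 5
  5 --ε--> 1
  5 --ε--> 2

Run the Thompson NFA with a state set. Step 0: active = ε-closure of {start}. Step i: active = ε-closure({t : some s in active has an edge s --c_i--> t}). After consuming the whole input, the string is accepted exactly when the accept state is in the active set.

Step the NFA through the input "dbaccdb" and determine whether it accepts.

Answer: REJECT

Trace:
initial (ε-close {0}): {0,2}
'd' @ 1: {3,4}
'b' @ 2: {1,2,5}  ✓accept
'a' @ 3: {3,4}
'c' @ 4: {}  — state set empty
rest 'cdb' ignored (set empty)
end set {} — state 1 not in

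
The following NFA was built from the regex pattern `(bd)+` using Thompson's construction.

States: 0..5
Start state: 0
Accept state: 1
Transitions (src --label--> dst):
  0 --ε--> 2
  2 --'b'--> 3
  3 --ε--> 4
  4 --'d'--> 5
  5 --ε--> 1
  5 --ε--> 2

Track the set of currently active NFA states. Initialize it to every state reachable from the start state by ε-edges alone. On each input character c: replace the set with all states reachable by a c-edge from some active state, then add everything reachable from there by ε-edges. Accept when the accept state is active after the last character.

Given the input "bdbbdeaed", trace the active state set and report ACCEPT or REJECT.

Answer: REJECT

Trace:
initial (ε-close {0}): {0,2}
'b' @ 1: {3,4}
'd' @ 2: {1,2,5}  (accept∈set)
'b' @ 3: {3,4}
'b' @ 4: {}  — state set empty
rest 'deaed' ignored (set empty)
after full input: {}  (accept=1 not in)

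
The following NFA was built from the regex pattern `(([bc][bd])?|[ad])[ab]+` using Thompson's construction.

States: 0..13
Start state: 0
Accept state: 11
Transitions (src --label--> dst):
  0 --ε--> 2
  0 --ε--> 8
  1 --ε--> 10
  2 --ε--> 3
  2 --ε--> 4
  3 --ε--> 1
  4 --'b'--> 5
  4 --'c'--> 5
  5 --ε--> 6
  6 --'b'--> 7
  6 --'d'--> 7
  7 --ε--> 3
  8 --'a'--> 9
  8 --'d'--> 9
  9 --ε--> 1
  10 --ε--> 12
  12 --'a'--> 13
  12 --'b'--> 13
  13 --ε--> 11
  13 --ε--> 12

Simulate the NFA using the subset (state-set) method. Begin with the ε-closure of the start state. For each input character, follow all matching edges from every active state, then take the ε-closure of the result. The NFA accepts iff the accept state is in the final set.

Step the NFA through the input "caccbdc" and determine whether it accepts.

initial (ε-close {0}): {0,1,2,3,4,8,10,12}
'c' @ 1: {5,6}
'a' @ 2: {}  — dead — no transitions
rest 'ccbdc' ignored (set empty)
final: {}; accept 11 not in set

Answer: REJECT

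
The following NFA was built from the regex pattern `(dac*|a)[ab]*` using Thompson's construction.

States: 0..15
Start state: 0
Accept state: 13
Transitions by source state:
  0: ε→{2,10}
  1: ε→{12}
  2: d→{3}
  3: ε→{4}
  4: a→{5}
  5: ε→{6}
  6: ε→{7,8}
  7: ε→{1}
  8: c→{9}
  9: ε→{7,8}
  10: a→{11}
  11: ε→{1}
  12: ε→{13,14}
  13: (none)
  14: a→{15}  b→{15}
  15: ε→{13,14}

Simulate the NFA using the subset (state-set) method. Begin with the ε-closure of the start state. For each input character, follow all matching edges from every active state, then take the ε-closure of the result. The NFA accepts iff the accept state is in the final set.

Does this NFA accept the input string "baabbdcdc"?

start: ε-closure({0}) = {0,2,10}
'b' @ 1: {}  — no active states
rest 'aabbdcdc' ignored (set empty)
end set {} — state 13 not in

Answer: REJECT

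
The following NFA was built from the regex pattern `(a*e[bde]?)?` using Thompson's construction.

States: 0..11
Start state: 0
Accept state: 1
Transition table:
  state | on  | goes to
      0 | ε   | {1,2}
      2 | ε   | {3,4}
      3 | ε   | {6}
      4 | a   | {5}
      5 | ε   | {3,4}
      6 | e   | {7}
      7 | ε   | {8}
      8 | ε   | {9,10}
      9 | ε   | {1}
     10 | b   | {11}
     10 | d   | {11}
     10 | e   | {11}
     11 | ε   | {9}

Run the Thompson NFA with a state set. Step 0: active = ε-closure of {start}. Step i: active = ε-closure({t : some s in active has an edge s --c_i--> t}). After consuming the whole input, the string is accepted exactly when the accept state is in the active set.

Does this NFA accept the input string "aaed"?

Answer: ACCEPT

Derivation:
start: ε-closure({0}) = {0,1,2,3,4,6}
'a' @ 1: {3,4,5,6}
'a' @ 2: {3,4,5,6}
'e' @ 3: {1,7,8,9,10}  ✓accept
'd' @ 4: {1,9,11}  ✓accept
after full input: {1,9,11}  (accept=1 in)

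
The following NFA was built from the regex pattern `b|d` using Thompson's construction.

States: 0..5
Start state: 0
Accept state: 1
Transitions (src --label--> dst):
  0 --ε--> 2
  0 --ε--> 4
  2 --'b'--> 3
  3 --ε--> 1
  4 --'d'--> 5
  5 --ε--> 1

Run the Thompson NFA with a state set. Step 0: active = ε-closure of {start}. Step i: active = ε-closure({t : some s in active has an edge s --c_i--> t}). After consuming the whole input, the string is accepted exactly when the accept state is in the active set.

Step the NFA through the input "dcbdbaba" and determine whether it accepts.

S₀ = ε-closure({0}) = {0,2,4}
'd' @ 1: {1,5}  (accept∈set)
'c' @ 2: {}  — no active states
rest 'bdbaba' ignored (set empty)
after full input: {}  (accept=1 not in)

Answer: REJECT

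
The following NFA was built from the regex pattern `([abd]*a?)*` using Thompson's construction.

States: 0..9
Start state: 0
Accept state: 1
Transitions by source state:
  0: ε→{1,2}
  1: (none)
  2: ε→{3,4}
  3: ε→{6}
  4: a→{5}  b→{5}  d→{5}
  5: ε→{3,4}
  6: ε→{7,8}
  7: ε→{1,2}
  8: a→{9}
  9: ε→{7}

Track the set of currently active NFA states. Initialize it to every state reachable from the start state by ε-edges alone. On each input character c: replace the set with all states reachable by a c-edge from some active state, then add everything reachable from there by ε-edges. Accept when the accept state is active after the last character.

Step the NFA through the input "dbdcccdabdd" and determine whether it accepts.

S₀ = ε-closure({0}) = {0,1,2,3,4,6,7,8}
'd' @ 1: {1,2,3,4,5,6,7,8}  ✓accept
'b' @ 2: {1,2,3,4,5,6,7,8}  ✓accept
'd' @ 3: {1,2,3,4,5,6,7,8}  ✓accept
'c' @ 4: {}  — dead — no transitions
rest 'ccdabdd' ignored (set empty)
final: {}; accept 1 not in set

Answer: REJECT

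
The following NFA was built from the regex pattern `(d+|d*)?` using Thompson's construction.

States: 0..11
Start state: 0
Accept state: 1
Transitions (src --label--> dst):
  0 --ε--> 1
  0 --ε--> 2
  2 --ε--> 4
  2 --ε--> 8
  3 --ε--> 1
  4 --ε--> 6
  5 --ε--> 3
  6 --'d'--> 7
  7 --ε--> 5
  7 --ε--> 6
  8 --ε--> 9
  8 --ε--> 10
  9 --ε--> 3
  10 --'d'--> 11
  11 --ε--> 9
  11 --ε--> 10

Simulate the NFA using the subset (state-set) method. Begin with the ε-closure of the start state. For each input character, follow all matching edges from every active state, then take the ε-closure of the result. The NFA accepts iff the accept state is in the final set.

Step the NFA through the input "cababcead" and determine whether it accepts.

initial (ε-close {0}): {0,1,2,3,4,6,8,9,10}
'c' @ 1: {}  — state set empty
rest 'ababcead' ignored (set empty)
final: {}; accept 1 not in set

Answer: REJECT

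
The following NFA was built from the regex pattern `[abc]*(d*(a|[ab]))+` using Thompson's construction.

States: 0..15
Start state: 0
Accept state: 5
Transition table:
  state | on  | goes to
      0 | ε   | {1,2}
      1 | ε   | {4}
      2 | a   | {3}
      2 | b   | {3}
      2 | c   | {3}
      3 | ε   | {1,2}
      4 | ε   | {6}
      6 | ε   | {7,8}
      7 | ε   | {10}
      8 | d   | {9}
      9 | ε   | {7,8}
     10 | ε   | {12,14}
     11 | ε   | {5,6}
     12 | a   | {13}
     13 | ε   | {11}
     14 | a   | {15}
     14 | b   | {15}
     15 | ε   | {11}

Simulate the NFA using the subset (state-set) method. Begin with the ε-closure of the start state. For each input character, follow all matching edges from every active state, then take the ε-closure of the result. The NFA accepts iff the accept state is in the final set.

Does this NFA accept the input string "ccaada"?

Answer: ACCEPT

Trace:
initial (ε-close {0}): {0,1,2,4,6,7,8,10,12,14}
'c' @ 1: {1,2,3,4,6,7,8,10,12,14}
'c' @ 2: {1,2,3,4,6,7,8,10,12,14}
'a' @ 3: {1,2,3,4,5,6,7,8,10,11,12,13,14,15}  ✓accept
'a' @ 4: {1,2,3,4,5,6,7,8,10,11,12,13,14,15}  ✓accept
'd' @ 5: {7,8,9,10,12,14}
'a' @ 6: {5,6,7,8,10,11,12,13,14,15}  ✓accept
after full input: {5,6,7,8,10,11,12,13,14,15}  (accept=5 in)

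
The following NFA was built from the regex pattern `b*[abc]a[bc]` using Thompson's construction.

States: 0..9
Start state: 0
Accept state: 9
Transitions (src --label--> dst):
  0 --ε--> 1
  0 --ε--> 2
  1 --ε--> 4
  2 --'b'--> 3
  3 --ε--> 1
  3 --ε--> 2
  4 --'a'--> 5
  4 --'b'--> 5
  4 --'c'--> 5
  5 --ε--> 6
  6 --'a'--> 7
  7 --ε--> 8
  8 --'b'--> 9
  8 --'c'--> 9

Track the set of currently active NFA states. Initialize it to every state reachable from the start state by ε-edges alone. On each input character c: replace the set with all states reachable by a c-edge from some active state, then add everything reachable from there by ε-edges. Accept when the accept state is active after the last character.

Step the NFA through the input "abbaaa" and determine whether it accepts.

Answer: REJECT

Trace:
initial (ε-close {0}): {0,1,2,4}
'a' @ 1: {5,6}
'b' @ 2: {}  — no active states
rest 'baaa' ignored (set empty)
end set {} — state 9 not in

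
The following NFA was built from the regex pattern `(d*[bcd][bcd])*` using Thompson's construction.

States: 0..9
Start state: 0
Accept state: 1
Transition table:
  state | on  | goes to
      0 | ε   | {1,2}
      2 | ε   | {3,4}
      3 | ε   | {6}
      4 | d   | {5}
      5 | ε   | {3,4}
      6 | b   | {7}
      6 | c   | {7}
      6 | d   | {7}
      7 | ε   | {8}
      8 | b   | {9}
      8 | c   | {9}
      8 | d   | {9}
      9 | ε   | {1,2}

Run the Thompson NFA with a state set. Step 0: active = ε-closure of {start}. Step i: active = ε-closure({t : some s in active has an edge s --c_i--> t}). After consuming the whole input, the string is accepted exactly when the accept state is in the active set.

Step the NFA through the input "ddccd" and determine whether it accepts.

initial (ε-close {0}): {0,1,2,3,4,6}
'd' @ 1: {3,4,5,6,7,8}
'd' @ 2: {1,2,3,4,5,6,7,8,9}  [accepting]
'c' @ 3: {1,2,3,4,6,7,8,9}  [accepting]
'c' @ 4: {1,2,3,4,6,7,8,9}  [accepting]
'd' @ 5: {1,2,3,4,5,6,7,8,9}  [accepting]
after full input: {1,2,3,4,5,6,7,8,9}  (accept=1 in)

Answer: ACCEPT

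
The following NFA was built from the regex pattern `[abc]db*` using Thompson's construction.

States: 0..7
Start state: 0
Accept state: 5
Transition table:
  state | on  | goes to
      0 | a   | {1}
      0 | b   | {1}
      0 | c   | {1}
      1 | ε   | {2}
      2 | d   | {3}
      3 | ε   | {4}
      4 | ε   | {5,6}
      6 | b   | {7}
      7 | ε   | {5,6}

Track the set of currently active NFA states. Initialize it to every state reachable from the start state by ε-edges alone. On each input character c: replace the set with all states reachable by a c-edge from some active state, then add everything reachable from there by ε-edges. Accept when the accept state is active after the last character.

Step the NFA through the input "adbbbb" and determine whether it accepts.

Answer: ACCEPT

Steps:
start: ε-closure({0}) = {0}
'a' @ 1: {1,2}
'd' @ 2: {3,4,5,6}  [accepting]
'b' @ 3: {5,6,7}  [accepting]
'b' @ 4: {5,6,7}  [accepting]
'b' @ 5: {5,6,7}  [accepting]
'b' @ 6: {5,6,7}  [accepting]
end set {5,6,7} — state 5 in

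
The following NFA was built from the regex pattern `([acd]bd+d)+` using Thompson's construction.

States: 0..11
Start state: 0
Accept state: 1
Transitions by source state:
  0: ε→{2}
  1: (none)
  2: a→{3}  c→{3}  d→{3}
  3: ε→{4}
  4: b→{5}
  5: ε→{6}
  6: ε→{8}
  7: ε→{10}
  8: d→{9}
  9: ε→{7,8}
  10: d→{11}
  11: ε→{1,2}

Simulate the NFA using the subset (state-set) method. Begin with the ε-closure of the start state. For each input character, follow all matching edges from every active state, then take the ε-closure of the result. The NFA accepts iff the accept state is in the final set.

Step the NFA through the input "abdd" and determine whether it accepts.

Answer: ACCEPT

Steps:
start: ε-closure({0}) = {0,2}
'a' @ 1: {3,4}
'b' @ 2: {5,6,8}
'd' @ 3: {7,8,9,10}
'd' @ 4: {1,2,7,8,9,10,11}  [accepting]
after full input: {1,2,7,8,9,10,11}  (accept=1 in)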